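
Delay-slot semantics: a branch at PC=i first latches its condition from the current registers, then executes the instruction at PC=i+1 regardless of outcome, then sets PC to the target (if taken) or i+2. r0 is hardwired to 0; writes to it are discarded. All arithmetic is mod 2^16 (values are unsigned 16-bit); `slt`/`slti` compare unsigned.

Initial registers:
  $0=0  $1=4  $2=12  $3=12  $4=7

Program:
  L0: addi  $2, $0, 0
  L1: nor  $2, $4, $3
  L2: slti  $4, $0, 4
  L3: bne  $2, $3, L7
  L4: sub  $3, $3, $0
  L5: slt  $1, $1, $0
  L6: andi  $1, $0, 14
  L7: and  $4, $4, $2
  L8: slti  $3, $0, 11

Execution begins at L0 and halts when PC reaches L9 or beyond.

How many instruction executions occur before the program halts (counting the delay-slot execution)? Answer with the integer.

7

#0 addi  $2, $0, 0 ; 0/4/0/12/7
#1 nor  $2, $4, $3 ; 0/4/65520/12/7
#2 slti  $4, $0, 4 ; 0/4/65520/12/1
#3 bne  $2, $3, L7 ; 0/4/65520/12/1 ; →target
#4 sub  $3, $3, $0 ; 0/4/65520/12/1
#7 and  $4, $4, $2 ; 0/4/65520/12/0
#8 slti  $3, $0, 11 ; 0/4/65520/1/0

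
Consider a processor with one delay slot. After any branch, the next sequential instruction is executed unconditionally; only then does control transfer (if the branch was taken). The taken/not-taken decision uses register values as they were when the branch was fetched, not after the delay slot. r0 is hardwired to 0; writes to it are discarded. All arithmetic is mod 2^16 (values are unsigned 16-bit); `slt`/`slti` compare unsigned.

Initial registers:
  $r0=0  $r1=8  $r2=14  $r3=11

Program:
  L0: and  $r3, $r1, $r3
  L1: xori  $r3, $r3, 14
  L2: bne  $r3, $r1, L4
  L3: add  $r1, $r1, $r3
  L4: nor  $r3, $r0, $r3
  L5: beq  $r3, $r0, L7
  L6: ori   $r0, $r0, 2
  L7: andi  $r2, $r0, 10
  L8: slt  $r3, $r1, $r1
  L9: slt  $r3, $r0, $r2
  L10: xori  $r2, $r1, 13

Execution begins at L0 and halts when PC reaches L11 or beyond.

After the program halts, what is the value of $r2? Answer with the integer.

#0 and  $r3, $r1, $r3 ; 0/8/14/8
#1 xori  $r3, $r3, 14 ; 0/8/14/6
#2 bne  $r3, $r1, L4 ; 0/8/14/6 ; →target
#3 add  $r1, $r1, $r3 ; 0/14/14/6
#4 nor  $r3, $r0, $r3 ; 0/14/14/65529
#5 beq  $r3, $r0, L7 ; 0/14/14/65529 ; →fallthru
#6 ori   $r0, $r0, 2 ; 0/14/14/65529
#7 andi  $r2, $r0, 10 ; 0/14/0/65529
#8 slt  $r3, $r1, $r1 ; 0/14/0/0
#9 slt  $r3, $r0, $r2 ; 0/14/0/0
#10 xori  $r2, $r1, 13 ; 0/14/3/0

3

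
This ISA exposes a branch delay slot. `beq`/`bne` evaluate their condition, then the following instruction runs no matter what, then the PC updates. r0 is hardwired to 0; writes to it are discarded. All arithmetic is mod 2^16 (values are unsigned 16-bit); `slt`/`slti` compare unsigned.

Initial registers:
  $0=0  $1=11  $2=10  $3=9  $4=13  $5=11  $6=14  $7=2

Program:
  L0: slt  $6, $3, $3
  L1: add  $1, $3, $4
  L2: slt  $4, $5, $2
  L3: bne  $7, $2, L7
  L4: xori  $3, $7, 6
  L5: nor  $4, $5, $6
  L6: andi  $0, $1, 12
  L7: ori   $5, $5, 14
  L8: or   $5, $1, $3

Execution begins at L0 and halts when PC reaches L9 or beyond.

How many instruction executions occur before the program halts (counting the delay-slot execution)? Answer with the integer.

[0] slt  $6, $3, $3  →  {$0:0, $1:11, $2:10, $3:9, $4:13, $5:11, $6:0, $7:2}
[1] add  $1, $3, $4  →  {$0:0, $1:22, $2:10, $3:9, $4:13, $5:11, $6:0, $7:2}
[2] slt  $4, $5, $2  →  {$0:0, $1:22, $2:10, $3:9, $4:0, $5:11, $6:0, $7:2}
[3] bne  $7, $2, L7  →  {$0:0, $1:22, $2:10, $3:9, $4:0, $5:11, $6:0, $7:2}  ⟨branch taken⟩
[4] xori  $3, $7, 6  →  {$0:0, $1:22, $2:10, $3:4, $4:0, $5:11, $6:0, $7:2}
[7] ori   $5, $5, 14  →  {$0:0, $1:22, $2:10, $3:4, $4:0, $5:15, $6:0, $7:2}
[8] or   $5, $1, $3  →  {$0:0, $1:22, $2:10, $3:4, $4:0, $5:22, $6:0, $7:2}

7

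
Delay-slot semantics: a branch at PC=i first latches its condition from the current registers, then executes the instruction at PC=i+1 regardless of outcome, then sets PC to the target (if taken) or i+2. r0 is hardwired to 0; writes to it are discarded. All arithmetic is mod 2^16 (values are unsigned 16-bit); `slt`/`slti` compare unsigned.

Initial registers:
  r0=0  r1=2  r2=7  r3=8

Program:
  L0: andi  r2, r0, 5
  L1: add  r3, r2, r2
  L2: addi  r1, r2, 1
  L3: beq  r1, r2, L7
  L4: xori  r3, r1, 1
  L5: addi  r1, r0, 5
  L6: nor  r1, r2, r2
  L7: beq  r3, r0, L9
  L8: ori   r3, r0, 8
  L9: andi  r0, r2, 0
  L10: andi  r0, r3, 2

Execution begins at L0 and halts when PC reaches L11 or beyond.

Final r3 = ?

8

PC=0  andi  r2, r0, 5        | r0=0 r1=2 r2=0 r3=8
PC=1  add  r3, r2, r2        | r0=0 r1=2 r2=0 r3=0
PC=2  addi  r1, r2, 1        | r0=0 r1=1 r2=0 r3=0
PC=3  beq  r1, r2, L7        | r0=0 r1=1 r2=0 r3=0  [not taken]
PC=4  xori  r3, r1, 1        | r0=0 r1=1 r2=0 r3=0
PC=5  addi  r1, r0, 5        | r0=0 r1=5 r2=0 r3=0
PC=6  nor  r1, r2, r2        | r0=0 r1=65535 r2=0 r3=0
PC=7  beq  r3, r0, L9        | r0=0 r1=65535 r2=0 r3=0  [TAKEN]
PC=8  ori   r3, r0, 8        | r0=0 r1=65535 r2=0 r3=8
PC=9  andi  r0, r2, 0        | r0=0 r1=65535 r2=0 r3=8
PC=10 andi  r0, r3, 2        | r0=0 r1=65535 r2=0 r3=8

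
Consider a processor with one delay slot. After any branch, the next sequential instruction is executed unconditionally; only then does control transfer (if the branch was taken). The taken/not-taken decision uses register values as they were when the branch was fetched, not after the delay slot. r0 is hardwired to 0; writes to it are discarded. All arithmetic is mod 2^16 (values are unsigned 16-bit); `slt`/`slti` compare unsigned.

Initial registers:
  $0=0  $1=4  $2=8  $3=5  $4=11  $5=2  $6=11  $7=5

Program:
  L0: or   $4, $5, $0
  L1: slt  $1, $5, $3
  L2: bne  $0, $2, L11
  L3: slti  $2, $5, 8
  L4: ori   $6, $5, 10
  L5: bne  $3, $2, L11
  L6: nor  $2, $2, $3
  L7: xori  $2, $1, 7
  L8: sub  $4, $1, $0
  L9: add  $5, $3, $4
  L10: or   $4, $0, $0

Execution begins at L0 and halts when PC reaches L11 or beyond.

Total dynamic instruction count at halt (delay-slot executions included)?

#0 or   $4, $5, $0 ; 0/4/8/5/2/2/11/5
#1 slt  $1, $5, $3 ; 0/1/8/5/2/2/11/5
#2 bne  $0, $2, L11 ; 0/1/8/5/2/2/11/5 ; →target
#3 slti  $2, $5, 8 ; 0/1/1/5/2/2/11/5

4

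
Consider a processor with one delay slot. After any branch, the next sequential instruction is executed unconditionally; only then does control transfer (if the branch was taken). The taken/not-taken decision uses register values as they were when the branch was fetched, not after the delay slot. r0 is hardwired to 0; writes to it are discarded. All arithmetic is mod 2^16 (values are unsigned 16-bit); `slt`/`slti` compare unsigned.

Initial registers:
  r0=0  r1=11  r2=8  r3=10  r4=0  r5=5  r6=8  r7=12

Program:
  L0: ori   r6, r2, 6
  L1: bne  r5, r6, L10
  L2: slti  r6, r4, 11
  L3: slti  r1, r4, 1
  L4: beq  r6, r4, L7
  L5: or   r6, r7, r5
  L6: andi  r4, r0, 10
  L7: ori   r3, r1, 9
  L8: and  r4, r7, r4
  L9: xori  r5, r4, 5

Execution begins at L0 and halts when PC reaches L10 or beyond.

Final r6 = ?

1

[0] ori   r6, r2, 6  →  {r0:0, r1:11, r2:8, r3:10, r4:0, r5:5, r6:14, r7:12}
[1] bne  r5, r6, L10  →  {r0:0, r1:11, r2:8, r3:10, r4:0, r5:5, r6:14, r7:12}  ⟨branch taken⟩
[2] slti  r6, r4, 11  →  {r0:0, r1:11, r2:8, r3:10, r4:0, r5:5, r6:1, r7:12}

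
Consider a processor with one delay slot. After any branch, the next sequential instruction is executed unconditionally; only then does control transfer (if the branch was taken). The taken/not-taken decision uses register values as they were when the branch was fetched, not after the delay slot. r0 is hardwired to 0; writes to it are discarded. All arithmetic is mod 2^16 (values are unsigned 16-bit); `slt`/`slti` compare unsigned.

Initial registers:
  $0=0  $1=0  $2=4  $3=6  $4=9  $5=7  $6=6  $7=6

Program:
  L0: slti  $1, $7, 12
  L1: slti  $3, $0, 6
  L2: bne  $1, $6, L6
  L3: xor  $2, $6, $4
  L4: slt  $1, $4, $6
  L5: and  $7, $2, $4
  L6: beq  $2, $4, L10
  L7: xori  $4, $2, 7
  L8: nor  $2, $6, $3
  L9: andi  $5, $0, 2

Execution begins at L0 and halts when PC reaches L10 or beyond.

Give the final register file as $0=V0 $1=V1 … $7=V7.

#0 slti  $1, $7, 12 ; 0/1/4/6/9/7/6/6
#1 slti  $3, $0, 6 ; 0/1/4/1/9/7/6/6
#2 bne  $1, $6, L6 ; 0/1/4/1/9/7/6/6 ; →target
#3 xor  $2, $6, $4 ; 0/1/15/1/9/7/6/6
#6 beq  $2, $4, L10 ; 0/1/15/1/9/7/6/6 ; →fallthru
#7 xori  $4, $2, 7 ; 0/1/15/1/8/7/6/6
#8 nor  $2, $6, $3 ; 0/1/65528/1/8/7/6/6
#9 andi  $5, $0, 2 ; 0/1/65528/1/8/0/6/6

$0=0 $1=1 $2=65528 $3=1 $4=8 $5=0 $6=6 $7=6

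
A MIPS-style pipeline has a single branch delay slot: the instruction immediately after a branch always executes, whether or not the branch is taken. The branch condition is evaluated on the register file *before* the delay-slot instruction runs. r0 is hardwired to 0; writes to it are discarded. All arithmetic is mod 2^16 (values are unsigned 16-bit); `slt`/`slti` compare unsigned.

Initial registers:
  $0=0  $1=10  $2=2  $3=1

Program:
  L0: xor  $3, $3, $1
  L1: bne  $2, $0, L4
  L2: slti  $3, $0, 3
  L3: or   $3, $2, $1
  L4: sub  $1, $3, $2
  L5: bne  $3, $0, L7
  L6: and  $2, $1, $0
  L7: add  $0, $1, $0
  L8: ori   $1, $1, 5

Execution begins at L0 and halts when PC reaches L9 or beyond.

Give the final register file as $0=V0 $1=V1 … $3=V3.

$0=0 $1=65535 $2=0 $3=1

  step pc=0: xor  $3, $3, $1  regs=(0,10,2,11)
  step pc=1: bne  $2, $0, L4  cond=T  regs=(0,10,2,11)
  step pc=2: slti  $3, $0, 3  regs=(0,10,2,1)
  step pc=4: sub  $1, $3, $2  regs=(0,65535,2,1)
  step pc=5: bne  $3, $0, L7  cond=T  regs=(0,65535,2,1)
  step pc=6: and  $2, $1, $0  regs=(0,65535,0,1)
  step pc=7: add  $0, $1, $0  regs=(0,65535,0,1)
  step pc=8: ori   $1, $1, 5  regs=(0,65535,0,1)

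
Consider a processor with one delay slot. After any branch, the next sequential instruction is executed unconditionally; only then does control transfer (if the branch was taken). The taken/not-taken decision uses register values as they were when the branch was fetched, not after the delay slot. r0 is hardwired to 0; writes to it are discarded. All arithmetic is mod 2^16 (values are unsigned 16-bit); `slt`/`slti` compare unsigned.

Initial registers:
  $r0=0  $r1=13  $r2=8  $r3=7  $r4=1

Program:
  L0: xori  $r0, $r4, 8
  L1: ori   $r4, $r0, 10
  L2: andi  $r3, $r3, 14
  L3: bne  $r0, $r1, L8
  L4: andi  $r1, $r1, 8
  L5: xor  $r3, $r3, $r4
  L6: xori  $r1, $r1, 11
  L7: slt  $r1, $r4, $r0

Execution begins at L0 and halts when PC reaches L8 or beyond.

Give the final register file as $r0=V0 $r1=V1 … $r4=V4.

$r0=0 $r1=8 $r2=8 $r3=6 $r4=10

PC=0  xori  $r0, $r4, 8      | $r0=0 $r1=13 $r2=8 $r3=7 $r4=1
PC=1  ori   $r4, $r0, 10     | $r0=0 $r1=13 $r2=8 $r3=7 $r4=10
PC=2  andi  $r3, $r3, 14     | $r0=0 $r1=13 $r2=8 $r3=6 $r4=10
PC=3  bne  $r0, $r1, L8      | $r0=0 $r1=13 $r2=8 $r3=6 $r4=10  [TAKEN]
PC=4  andi  $r1, $r1, 8      | $r0=0 $r1=8 $r2=8 $r3=6 $r4=10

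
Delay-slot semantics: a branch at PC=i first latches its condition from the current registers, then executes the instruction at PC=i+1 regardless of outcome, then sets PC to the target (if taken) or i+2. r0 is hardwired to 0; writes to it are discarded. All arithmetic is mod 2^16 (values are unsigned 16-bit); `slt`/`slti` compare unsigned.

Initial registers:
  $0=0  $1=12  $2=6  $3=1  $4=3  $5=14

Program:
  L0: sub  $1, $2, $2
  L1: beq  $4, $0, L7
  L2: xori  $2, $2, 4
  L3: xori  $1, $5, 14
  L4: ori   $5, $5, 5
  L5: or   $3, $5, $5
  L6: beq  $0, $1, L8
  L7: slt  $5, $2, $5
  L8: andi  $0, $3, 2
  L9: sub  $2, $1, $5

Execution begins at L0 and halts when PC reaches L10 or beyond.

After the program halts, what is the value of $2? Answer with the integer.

65535

PC=0  sub  $1, $2, $2        | $0=0 $1=0 $2=6 $3=1 $4=3 $5=14
PC=1  beq  $4, $0, L7        | $0=0 $1=0 $2=6 $3=1 $4=3 $5=14  [not taken]
PC=2  xori  $2, $2, 4        | $0=0 $1=0 $2=2 $3=1 $4=3 $5=14
PC=3  xori  $1, $5, 14       | $0=0 $1=0 $2=2 $3=1 $4=3 $5=14
PC=4  ori   $5, $5, 5        | $0=0 $1=0 $2=2 $3=1 $4=3 $5=15
PC=5  or   $3, $5, $5        | $0=0 $1=0 $2=2 $3=15 $4=3 $5=15
PC=6  beq  $0, $1, L8        | $0=0 $1=0 $2=2 $3=15 $4=3 $5=15  [TAKEN]
PC=7  slt  $5, $2, $5        | $0=0 $1=0 $2=2 $3=15 $4=3 $5=1
PC=8  andi  $0, $3, 2        | $0=0 $1=0 $2=2 $3=15 $4=3 $5=1
PC=9  sub  $2, $1, $5        | $0=0 $1=0 $2=65535 $3=15 $4=3 $5=1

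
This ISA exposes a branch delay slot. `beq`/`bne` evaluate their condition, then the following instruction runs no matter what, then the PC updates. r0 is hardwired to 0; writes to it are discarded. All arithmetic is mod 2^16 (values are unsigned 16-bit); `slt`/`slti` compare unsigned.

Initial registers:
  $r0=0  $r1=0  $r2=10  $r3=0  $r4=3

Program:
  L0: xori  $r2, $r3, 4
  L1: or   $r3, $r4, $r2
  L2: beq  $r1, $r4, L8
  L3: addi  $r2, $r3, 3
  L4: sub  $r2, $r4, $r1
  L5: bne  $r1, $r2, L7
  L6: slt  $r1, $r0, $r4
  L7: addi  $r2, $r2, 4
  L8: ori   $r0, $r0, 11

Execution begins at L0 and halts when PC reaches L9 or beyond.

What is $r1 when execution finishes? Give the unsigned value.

#0 xori  $r2, $r3, 4 ; 0/0/4/0/3
#1 or   $r3, $r4, $r2 ; 0/0/4/7/3
#2 beq  $r1, $r4, L8 ; 0/0/4/7/3 ; →fallthru
#3 addi  $r2, $r3, 3 ; 0/0/10/7/3
#4 sub  $r2, $r4, $r1 ; 0/0/3/7/3
#5 bne  $r1, $r2, L7 ; 0/0/3/7/3 ; →target
#6 slt  $r1, $r0, $r4 ; 0/1/3/7/3
#7 addi  $r2, $r2, 4 ; 0/1/7/7/3
#8 ori   $r0, $r0, 11 ; 0/1/7/7/3

1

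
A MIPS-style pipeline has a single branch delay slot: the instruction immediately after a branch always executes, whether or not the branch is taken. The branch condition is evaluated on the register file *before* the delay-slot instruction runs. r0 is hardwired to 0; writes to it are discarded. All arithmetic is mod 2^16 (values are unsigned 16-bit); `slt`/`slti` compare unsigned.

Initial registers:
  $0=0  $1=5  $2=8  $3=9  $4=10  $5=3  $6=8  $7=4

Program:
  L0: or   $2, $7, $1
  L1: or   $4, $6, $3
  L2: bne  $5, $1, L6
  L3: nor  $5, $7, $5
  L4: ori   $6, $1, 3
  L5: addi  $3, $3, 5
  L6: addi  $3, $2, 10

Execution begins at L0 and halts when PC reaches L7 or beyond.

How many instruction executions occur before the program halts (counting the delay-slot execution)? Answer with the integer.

#0 or   $2, $7, $1 ; 0/5/5/9/10/3/8/4
#1 or   $4, $6, $3 ; 0/5/5/9/9/3/8/4
#2 bne  $5, $1, L6 ; 0/5/5/9/9/3/8/4 ; →target
#3 nor  $5, $7, $5 ; 0/5/5/9/9/65528/8/4
#6 addi  $3, $2, 10 ; 0/5/5/15/9/65528/8/4

5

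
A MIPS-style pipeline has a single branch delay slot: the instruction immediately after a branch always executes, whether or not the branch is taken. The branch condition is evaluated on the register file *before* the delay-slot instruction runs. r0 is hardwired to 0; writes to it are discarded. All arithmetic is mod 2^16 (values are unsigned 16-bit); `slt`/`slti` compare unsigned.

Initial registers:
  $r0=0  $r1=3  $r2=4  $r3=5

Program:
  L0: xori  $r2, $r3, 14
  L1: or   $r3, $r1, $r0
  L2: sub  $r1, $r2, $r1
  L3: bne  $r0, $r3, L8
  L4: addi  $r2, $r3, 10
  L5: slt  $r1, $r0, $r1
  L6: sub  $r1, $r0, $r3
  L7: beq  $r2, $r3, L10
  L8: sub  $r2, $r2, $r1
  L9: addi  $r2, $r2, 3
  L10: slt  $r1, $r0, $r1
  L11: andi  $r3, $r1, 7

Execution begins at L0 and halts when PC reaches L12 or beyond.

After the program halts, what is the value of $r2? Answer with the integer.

8

PC=0  xori  $r2, $r3, 14     | $r0=0 $r1=3 $r2=11 $r3=5
PC=1  or   $r3, $r1, $r0     | $r0=0 $r1=3 $r2=11 $r3=3
PC=2  sub  $r1, $r2, $r1     | $r0=0 $r1=8 $r2=11 $r3=3
PC=3  bne  $r0, $r3, L8      | $r0=0 $r1=8 $r2=11 $r3=3  [TAKEN]
PC=4  addi  $r2, $r3, 10     | $r0=0 $r1=8 $r2=13 $r3=3
PC=8  sub  $r2, $r2, $r1     | $r0=0 $r1=8 $r2=5 $r3=3
PC=9  addi  $r2, $r2, 3      | $r0=0 $r1=8 $r2=8 $r3=3
PC=10 slt  $r1, $r0, $r1     | $r0=0 $r1=1 $r2=8 $r3=3
PC=11 andi  $r3, $r1, 7      | $r0=0 $r1=1 $r2=8 $r3=1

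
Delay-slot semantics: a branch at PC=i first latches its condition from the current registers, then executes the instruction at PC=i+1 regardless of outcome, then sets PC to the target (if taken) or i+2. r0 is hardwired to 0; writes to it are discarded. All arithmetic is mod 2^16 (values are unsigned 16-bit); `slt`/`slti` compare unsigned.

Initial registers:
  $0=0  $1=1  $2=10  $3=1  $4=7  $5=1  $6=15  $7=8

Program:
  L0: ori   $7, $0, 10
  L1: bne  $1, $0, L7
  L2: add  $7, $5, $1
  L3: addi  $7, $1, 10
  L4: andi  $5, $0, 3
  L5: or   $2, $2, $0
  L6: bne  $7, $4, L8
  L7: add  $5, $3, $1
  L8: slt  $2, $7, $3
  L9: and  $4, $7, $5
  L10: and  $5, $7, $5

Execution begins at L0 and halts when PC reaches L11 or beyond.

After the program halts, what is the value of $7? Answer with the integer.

2

  step pc=0: ori   $7, $0, 10  regs=(0,1,10,1,7,1,15,10)
  step pc=1: bne  $1, $0, L7  cond=T  regs=(0,1,10,1,7,1,15,10)
  step pc=2: add  $7, $5, $1  regs=(0,1,10,1,7,1,15,2)
  step pc=7: add  $5, $3, $1  regs=(0,1,10,1,7,2,15,2)
  step pc=8: slt  $2, $7, $3  regs=(0,1,0,1,7,2,15,2)
  step pc=9: and  $4, $7, $5  regs=(0,1,0,1,2,2,15,2)
  step pc=10: and  $5, $7, $5  regs=(0,1,0,1,2,2,15,2)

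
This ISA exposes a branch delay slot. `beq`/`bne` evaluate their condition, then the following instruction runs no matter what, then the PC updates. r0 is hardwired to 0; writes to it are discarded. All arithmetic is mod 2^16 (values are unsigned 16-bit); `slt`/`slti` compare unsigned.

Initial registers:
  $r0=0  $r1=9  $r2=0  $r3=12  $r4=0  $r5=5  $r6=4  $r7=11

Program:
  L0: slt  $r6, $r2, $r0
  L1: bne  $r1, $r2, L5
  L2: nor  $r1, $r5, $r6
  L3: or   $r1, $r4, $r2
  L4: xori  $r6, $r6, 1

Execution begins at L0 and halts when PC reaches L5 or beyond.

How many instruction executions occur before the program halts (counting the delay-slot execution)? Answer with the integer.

3

#0 slt  $r6, $r2, $r0 ; 0/9/0/12/0/5/0/11
#1 bne  $r1, $r2, L5 ; 0/9/0/12/0/5/0/11 ; →target
#2 nor  $r1, $r5, $r6 ; 0/65530/0/12/0/5/0/11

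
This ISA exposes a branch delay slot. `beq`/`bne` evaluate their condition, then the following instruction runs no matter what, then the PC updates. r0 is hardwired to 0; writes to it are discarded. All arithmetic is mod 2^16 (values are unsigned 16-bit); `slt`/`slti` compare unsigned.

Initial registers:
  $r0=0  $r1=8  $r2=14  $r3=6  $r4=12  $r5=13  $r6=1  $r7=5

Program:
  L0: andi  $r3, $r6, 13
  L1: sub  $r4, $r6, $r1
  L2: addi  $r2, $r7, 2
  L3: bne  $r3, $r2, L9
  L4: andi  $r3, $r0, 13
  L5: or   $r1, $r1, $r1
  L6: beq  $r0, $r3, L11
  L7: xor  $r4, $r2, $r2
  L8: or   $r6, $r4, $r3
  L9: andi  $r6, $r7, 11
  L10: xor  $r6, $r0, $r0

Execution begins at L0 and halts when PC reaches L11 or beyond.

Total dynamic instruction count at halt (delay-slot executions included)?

7

  step pc=0: andi  $r3, $r6, 13  regs=(0,8,14,1,12,13,1,5)
  step pc=1: sub  $r4, $r6, $r1  regs=(0,8,14,1,65529,13,1,5)
  step pc=2: addi  $r2, $r7, 2  regs=(0,8,7,1,65529,13,1,5)
  step pc=3: bne  $r3, $r2, L9  cond=T  regs=(0,8,7,1,65529,13,1,5)
  step pc=4: andi  $r3, $r0, 13  regs=(0,8,7,0,65529,13,1,5)
  step pc=9: andi  $r6, $r7, 11  regs=(0,8,7,0,65529,13,1,5)
  step pc=10: xor  $r6, $r0, $r0  regs=(0,8,7,0,65529,13,0,5)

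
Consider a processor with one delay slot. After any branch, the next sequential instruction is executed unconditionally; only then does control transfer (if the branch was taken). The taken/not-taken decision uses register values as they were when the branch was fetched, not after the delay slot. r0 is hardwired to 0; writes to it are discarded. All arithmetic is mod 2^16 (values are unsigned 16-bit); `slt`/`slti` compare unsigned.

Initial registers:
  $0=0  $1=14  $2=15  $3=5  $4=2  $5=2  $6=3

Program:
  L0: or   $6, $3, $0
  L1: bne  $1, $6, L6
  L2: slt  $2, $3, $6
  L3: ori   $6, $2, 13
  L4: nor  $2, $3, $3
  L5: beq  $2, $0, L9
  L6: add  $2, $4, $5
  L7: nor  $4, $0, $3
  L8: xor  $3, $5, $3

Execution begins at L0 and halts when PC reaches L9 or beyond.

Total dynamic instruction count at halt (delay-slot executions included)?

6

PC=0  or   $6, $3, $0        | $0=0 $1=14 $2=15 $3=5 $4=2 $5=2 $6=5
PC=1  bne  $1, $6, L6        | $0=0 $1=14 $2=15 $3=5 $4=2 $5=2 $6=5  [TAKEN]
PC=2  slt  $2, $3, $6        | $0=0 $1=14 $2=0 $3=5 $4=2 $5=2 $6=5
PC=6  add  $2, $4, $5        | $0=0 $1=14 $2=4 $3=5 $4=2 $5=2 $6=5
PC=7  nor  $4, $0, $3        | $0=0 $1=14 $2=4 $3=5 $4=65530 $5=2 $6=5
PC=8  xor  $3, $5, $3        | $0=0 $1=14 $2=4 $3=7 $4=65530 $5=2 $6=5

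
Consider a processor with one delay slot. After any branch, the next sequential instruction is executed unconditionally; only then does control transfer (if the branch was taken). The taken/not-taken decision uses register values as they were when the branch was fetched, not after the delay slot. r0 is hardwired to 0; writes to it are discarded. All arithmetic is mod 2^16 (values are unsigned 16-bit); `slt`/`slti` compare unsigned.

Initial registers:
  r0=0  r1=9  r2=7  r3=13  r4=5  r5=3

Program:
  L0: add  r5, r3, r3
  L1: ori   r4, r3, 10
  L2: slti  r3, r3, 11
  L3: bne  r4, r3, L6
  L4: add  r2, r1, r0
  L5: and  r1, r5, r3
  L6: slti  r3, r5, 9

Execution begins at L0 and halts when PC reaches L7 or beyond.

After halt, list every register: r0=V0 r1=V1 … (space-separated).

  step pc=0: add  r5, r3, r3  regs=(0,9,7,13,5,26)
  step pc=1: ori   r4, r3, 10  regs=(0,9,7,13,15,26)
  step pc=2: slti  r3, r3, 11  regs=(0,9,7,0,15,26)
  step pc=3: bne  r4, r3, L6  cond=T  regs=(0,9,7,0,15,26)
  step pc=4: add  r2, r1, r0  regs=(0,9,9,0,15,26)
  step pc=6: slti  r3, r5, 9  regs=(0,9,9,0,15,26)

r0=0 r1=9 r2=9 r3=0 r4=15 r5=26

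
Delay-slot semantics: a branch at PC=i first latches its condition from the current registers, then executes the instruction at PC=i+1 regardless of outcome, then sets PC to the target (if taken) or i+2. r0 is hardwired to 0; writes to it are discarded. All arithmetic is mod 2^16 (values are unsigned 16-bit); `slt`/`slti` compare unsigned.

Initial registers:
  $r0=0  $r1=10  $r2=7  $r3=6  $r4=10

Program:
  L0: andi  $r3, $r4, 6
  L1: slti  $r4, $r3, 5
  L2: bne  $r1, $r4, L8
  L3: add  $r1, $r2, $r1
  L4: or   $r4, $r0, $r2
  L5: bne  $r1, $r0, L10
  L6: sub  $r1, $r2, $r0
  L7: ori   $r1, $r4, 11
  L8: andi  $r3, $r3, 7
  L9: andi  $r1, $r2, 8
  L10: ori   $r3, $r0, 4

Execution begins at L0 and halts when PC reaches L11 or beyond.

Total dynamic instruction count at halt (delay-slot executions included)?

7

[0] andi  $r3, $r4, 6  →  {$r0:0, $r1:10, $r2:7, $r3:2, $r4:10}
[1] slti  $r4, $r3, 5  →  {$r0:0, $r1:10, $r2:7, $r3:2, $r4:1}
[2] bne  $r1, $r4, L8  →  {$r0:0, $r1:10, $r2:7, $r3:2, $r4:1}  ⟨branch taken⟩
[3] add  $r1, $r2, $r1  →  {$r0:0, $r1:17, $r2:7, $r3:2, $r4:1}
[8] andi  $r3, $r3, 7  →  {$r0:0, $r1:17, $r2:7, $r3:2, $r4:1}
[9] andi  $r1, $r2, 8  →  {$r0:0, $r1:0, $r2:7, $r3:2, $r4:1}
[10] ori   $r3, $r0, 4  →  {$r0:0, $r1:0, $r2:7, $r3:4, $r4:1}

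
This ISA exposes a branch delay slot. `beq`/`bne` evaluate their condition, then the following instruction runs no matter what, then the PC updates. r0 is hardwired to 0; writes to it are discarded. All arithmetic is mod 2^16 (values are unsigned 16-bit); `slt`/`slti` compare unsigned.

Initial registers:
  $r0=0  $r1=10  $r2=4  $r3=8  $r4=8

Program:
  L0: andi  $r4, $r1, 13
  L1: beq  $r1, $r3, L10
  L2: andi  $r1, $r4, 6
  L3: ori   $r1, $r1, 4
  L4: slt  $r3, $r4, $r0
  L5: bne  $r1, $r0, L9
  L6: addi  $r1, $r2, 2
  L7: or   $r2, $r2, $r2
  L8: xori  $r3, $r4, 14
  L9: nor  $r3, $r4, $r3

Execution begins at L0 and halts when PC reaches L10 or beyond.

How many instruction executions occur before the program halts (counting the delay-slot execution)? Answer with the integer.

8

#0 andi  $r4, $r1, 13 ; 0/10/4/8/8
#1 beq  $r1, $r3, L10 ; 0/10/4/8/8 ; →fallthru
#2 andi  $r1, $r4, 6 ; 0/0/4/8/8
#3 ori   $r1, $r1, 4 ; 0/4/4/8/8
#4 slt  $r3, $r4, $r0 ; 0/4/4/0/8
#5 bne  $r1, $r0, L9 ; 0/4/4/0/8 ; →target
#6 addi  $r1, $r2, 2 ; 0/6/4/0/8
#9 nor  $r3, $r4, $r3 ; 0/6/4/65527/8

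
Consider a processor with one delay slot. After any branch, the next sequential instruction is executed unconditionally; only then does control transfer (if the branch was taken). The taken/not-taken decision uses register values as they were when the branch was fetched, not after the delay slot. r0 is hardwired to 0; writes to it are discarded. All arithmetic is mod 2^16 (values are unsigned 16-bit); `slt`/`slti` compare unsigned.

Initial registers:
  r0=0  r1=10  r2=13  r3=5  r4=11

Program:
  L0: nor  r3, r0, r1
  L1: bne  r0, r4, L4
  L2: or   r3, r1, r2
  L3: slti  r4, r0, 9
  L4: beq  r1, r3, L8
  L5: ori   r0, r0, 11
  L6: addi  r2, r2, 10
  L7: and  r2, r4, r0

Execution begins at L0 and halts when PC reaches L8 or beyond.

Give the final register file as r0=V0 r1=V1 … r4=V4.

r0=0 r1=10 r2=0 r3=15 r4=11

  step pc=0: nor  r3, r0, r1  regs=(0,10,13,65525,11)
  step pc=1: bne  r0, r4, L4  cond=T  regs=(0,10,13,65525,11)
  step pc=2: or   r3, r1, r2  regs=(0,10,13,15,11)
  step pc=4: beq  r1, r3, L8  cond=F  regs=(0,10,13,15,11)
  step pc=5: ori   r0, r0, 11  regs=(0,10,13,15,11)
  step pc=6: addi  r2, r2, 10  regs=(0,10,23,15,11)
  step pc=7: and  r2, r4, r0  regs=(0,10,0,15,11)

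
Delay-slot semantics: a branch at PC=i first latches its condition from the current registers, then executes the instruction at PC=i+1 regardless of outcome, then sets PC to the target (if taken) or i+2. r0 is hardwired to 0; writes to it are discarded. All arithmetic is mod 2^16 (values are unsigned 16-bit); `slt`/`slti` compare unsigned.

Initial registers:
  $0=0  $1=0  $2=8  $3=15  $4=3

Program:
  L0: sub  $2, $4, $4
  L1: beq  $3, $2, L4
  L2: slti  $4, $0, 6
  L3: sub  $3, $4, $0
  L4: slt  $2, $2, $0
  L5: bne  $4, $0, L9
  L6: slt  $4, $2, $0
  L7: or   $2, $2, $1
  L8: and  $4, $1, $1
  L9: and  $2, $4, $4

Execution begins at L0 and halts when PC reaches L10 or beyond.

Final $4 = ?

PC=0  sub  $2, $4, $4        | $0=0 $1=0 $2=0 $3=15 $4=3
PC=1  beq  $3, $2, L4        | $0=0 $1=0 $2=0 $3=15 $4=3  [not taken]
PC=2  slti  $4, $0, 6        | $0=0 $1=0 $2=0 $3=15 $4=1
PC=3  sub  $3, $4, $0        | $0=0 $1=0 $2=0 $3=1 $4=1
PC=4  slt  $2, $2, $0        | $0=0 $1=0 $2=0 $3=1 $4=1
PC=5  bne  $4, $0, L9        | $0=0 $1=0 $2=0 $3=1 $4=1  [TAKEN]
PC=6  slt  $4, $2, $0        | $0=0 $1=0 $2=0 $3=1 $4=0
PC=9  and  $2, $4, $4        | $0=0 $1=0 $2=0 $3=1 $4=0

0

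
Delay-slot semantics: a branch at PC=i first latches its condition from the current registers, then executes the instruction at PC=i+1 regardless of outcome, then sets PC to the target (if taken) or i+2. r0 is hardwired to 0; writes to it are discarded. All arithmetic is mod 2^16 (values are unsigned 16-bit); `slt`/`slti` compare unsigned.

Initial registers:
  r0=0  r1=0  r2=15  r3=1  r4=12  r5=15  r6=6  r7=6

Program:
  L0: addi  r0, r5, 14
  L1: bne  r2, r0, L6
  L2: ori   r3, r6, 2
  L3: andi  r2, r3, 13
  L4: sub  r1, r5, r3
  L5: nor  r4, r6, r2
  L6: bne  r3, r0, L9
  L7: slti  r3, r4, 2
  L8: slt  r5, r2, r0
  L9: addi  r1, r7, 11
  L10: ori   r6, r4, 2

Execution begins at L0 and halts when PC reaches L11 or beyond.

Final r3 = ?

#0 addi  r0, r5, 14 ; 0/0/15/1/12/15/6/6
#1 bne  r2, r0, L6 ; 0/0/15/1/12/15/6/6 ; →target
#2 ori   r3, r6, 2 ; 0/0/15/6/12/15/6/6
#6 bne  r3, r0, L9 ; 0/0/15/6/12/15/6/6 ; →target
#7 slti  r3, r4, 2 ; 0/0/15/0/12/15/6/6
#9 addi  r1, r7, 11 ; 0/17/15/0/12/15/6/6
#10 ori   r6, r4, 2 ; 0/17/15/0/12/15/14/6

0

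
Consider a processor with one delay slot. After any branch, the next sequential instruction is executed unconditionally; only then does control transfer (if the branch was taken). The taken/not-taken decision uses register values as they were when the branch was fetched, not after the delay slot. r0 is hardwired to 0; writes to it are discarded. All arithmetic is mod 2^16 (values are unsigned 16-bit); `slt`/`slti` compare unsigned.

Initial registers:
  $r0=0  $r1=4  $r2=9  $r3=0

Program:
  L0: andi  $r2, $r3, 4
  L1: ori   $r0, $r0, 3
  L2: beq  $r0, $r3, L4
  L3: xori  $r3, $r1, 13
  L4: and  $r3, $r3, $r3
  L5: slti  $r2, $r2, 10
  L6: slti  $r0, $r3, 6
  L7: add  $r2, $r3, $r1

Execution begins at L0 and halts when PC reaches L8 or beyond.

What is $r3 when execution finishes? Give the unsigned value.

9

  step pc=0: andi  $r2, $r3, 4  regs=(0,4,0,0)
  step pc=1: ori   $r0, $r0, 3  regs=(0,4,0,0)
  step pc=2: beq  $r0, $r3, L4  cond=T  regs=(0,4,0,0)
  step pc=3: xori  $r3, $r1, 13  regs=(0,4,0,9)
  step pc=4: and  $r3, $r3, $r3  regs=(0,4,0,9)
  step pc=5: slti  $r2, $r2, 10  regs=(0,4,1,9)
  step pc=6: slti  $r0, $r3, 6  regs=(0,4,1,9)
  step pc=7: add  $r2, $r3, $r1  regs=(0,4,13,9)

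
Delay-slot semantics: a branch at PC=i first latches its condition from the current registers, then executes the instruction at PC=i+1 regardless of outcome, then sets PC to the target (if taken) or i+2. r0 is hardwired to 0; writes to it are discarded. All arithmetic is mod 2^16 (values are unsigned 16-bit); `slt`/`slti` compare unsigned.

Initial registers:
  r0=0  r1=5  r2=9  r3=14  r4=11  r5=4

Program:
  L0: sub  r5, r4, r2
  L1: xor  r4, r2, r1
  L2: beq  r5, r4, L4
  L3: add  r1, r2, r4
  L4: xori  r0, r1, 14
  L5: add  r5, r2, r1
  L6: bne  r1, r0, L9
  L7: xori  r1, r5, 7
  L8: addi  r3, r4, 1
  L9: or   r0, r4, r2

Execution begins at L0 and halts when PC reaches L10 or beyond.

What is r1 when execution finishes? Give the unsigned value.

PC=0  sub  r5, r4, r2        | r0=0 r1=5 r2=9 r3=14 r4=11 r5=2
PC=1  xor  r4, r2, r1        | r0=0 r1=5 r2=9 r3=14 r4=12 r5=2
PC=2  beq  r5, r4, L4        | r0=0 r1=5 r2=9 r3=14 r4=12 r5=2  [not taken]
PC=3  add  r1, r2, r4        | r0=0 r1=21 r2=9 r3=14 r4=12 r5=2
PC=4  xori  r0, r1, 14       | r0=0 r1=21 r2=9 r3=14 r4=12 r5=2
PC=5  add  r5, r2, r1        | r0=0 r1=21 r2=9 r3=14 r4=12 r5=30
PC=6  bne  r1, r0, L9        | r0=0 r1=21 r2=9 r3=14 r4=12 r5=30  [TAKEN]
PC=7  xori  r1, r5, 7        | r0=0 r1=25 r2=9 r3=14 r4=12 r5=30
PC=9  or   r0, r4, r2        | r0=0 r1=25 r2=9 r3=14 r4=12 r5=30

25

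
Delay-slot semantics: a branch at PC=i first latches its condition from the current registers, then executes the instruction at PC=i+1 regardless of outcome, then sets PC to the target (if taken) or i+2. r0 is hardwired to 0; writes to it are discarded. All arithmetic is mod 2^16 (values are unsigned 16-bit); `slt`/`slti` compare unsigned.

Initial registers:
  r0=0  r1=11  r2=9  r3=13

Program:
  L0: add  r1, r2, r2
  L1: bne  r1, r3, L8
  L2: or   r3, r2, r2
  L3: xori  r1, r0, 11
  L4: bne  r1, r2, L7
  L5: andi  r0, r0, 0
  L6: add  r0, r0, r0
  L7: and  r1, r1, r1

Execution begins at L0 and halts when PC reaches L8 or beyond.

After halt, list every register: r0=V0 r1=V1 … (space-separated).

r0=0 r1=18 r2=9 r3=9

PC=0  add  r1, r2, r2        | r0=0 r1=18 r2=9 r3=13
PC=1  bne  r1, r3, L8        | r0=0 r1=18 r2=9 r3=13  [TAKEN]
PC=2  or   r3, r2, r2        | r0=0 r1=18 r2=9 r3=9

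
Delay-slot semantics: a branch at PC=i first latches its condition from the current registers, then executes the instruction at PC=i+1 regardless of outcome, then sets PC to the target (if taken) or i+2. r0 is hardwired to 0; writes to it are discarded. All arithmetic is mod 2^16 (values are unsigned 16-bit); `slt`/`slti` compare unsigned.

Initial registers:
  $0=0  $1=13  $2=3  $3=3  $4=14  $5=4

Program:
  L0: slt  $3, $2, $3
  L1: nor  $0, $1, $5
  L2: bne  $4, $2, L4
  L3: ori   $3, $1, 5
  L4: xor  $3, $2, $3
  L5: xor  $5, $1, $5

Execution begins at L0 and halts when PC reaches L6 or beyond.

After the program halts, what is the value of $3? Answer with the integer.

[0] slt  $3, $2, $3  →  {$0:0, $1:13, $2:3, $3:0, $4:14, $5:4}
[1] nor  $0, $1, $5  →  {$0:0, $1:13, $2:3, $3:0, $4:14, $5:4}
[2] bne  $4, $2, L4  →  {$0:0, $1:13, $2:3, $3:0, $4:14, $5:4}  ⟨branch taken⟩
[3] ori   $3, $1, 5  →  {$0:0, $1:13, $2:3, $3:13, $4:14, $5:4}
[4] xor  $3, $2, $3  →  {$0:0, $1:13, $2:3, $3:14, $4:14, $5:4}
[5] xor  $5, $1, $5  →  {$0:0, $1:13, $2:3, $3:14, $4:14, $5:9}

14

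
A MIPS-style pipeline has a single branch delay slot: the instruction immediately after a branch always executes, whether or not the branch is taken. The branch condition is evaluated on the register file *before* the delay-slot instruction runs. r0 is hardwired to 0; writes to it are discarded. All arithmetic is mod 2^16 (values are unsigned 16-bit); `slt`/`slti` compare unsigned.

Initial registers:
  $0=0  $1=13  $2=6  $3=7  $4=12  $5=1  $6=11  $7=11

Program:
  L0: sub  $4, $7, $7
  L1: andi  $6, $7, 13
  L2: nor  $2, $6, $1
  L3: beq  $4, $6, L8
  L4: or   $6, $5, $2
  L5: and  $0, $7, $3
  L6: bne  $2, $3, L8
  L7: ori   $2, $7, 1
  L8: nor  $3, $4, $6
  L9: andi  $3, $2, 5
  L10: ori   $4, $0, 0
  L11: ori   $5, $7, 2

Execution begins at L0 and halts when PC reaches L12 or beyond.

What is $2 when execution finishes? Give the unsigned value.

11

#0 sub  $4, $7, $7 ; 0/13/6/7/0/1/11/11
#1 andi  $6, $7, 13 ; 0/13/6/7/0/1/9/11
#2 nor  $2, $6, $1 ; 0/13/65522/7/0/1/9/11
#3 beq  $4, $6, L8 ; 0/13/65522/7/0/1/9/11 ; →fallthru
#4 or   $6, $5, $2 ; 0/13/65522/7/0/1/65523/11
#5 and  $0, $7, $3 ; 0/13/65522/7/0/1/65523/11
#6 bne  $2, $3, L8 ; 0/13/65522/7/0/1/65523/11 ; →target
#7 ori   $2, $7, 1 ; 0/13/11/7/0/1/65523/11
#8 nor  $3, $4, $6 ; 0/13/11/12/0/1/65523/11
#9 andi  $3, $2, 5 ; 0/13/11/1/0/1/65523/11
#10 ori   $4, $0, 0 ; 0/13/11/1/0/1/65523/11
#11 ori   $5, $7, 2 ; 0/13/11/1/0/11/65523/11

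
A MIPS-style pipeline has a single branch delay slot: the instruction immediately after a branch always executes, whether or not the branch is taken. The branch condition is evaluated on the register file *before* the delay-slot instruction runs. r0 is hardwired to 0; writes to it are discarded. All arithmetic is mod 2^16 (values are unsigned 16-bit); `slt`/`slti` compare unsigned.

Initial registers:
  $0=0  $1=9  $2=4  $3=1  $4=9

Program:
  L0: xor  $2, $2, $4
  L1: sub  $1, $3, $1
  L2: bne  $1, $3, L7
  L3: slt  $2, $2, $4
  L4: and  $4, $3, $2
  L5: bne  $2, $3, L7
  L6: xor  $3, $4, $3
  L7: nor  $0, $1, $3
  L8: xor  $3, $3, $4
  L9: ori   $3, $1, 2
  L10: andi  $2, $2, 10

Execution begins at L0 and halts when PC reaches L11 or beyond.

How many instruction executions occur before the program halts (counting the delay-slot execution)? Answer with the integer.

[0] xor  $2, $2, $4  →  {$0:0, $1:9, $2:13, $3:1, $4:9}
[1] sub  $1, $3, $1  →  {$0:0, $1:65528, $2:13, $3:1, $4:9}
[2] bne  $1, $3, L7  →  {$0:0, $1:65528, $2:13, $3:1, $4:9}  ⟨branch taken⟩
[3] slt  $2, $2, $4  →  {$0:0, $1:65528, $2:0, $3:1, $4:9}
[7] nor  $0, $1, $3  →  {$0:0, $1:65528, $2:0, $3:1, $4:9}
[8] xor  $3, $3, $4  →  {$0:0, $1:65528, $2:0, $3:8, $4:9}
[9] ori   $3, $1, 2  →  {$0:0, $1:65528, $2:0, $3:65530, $4:9}
[10] andi  $2, $2, 10  →  {$0:0, $1:65528, $2:0, $3:65530, $4:9}

8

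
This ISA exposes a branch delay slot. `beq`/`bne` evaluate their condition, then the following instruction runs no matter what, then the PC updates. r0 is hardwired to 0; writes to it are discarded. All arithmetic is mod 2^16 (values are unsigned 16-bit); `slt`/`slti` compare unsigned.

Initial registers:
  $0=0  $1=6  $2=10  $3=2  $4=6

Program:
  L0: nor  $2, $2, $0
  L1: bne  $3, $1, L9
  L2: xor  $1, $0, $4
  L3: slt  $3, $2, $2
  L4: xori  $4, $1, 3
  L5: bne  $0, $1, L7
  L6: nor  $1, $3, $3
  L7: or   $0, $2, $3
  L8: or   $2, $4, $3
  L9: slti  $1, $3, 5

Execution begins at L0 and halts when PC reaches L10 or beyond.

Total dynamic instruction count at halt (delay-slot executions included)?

[0] nor  $2, $2, $0  →  {$0:0, $1:6, $2:65525, $3:2, $4:6}
[1] bne  $3, $1, L9  →  {$0:0, $1:6, $2:65525, $3:2, $4:6}  ⟨branch taken⟩
[2] xor  $1, $0, $4  →  {$0:0, $1:6, $2:65525, $3:2, $4:6}
[9] slti  $1, $3, 5  →  {$0:0, $1:1, $2:65525, $3:2, $4:6}

4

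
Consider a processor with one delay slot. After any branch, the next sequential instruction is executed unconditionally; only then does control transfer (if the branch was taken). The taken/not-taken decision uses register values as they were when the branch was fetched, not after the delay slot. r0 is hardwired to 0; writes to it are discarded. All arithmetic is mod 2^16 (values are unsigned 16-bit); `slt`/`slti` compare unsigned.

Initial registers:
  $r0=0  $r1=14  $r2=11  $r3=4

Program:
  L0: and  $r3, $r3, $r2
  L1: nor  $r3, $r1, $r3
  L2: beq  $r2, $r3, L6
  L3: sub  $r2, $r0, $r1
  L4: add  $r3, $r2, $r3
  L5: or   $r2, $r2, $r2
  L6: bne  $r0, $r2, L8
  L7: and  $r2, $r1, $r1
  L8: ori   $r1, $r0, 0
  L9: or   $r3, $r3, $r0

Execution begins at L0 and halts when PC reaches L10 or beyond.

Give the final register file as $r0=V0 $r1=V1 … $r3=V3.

PC=0  and  $r3, $r3, $r2     | $r0=0 $r1=14 $r2=11 $r3=0
PC=1  nor  $r3, $r1, $r3     | $r0=0 $r1=14 $r2=11 $r3=65521
PC=2  beq  $r2, $r3, L6      | $r0=0 $r1=14 $r2=11 $r3=65521  [not taken]
PC=3  sub  $r2, $r0, $r1     | $r0=0 $r1=14 $r2=65522 $r3=65521
PC=4  add  $r3, $r2, $r3     | $r0=0 $r1=14 $r2=65522 $r3=65507
PC=5  or   $r2, $r2, $r2     | $r0=0 $r1=14 $r2=65522 $r3=65507
PC=6  bne  $r0, $r2, L8      | $r0=0 $r1=14 $r2=65522 $r3=65507  [TAKEN]
PC=7  and  $r2, $r1, $r1     | $r0=0 $r1=14 $r2=14 $r3=65507
PC=8  ori   $r1, $r0, 0      | $r0=0 $r1=0 $r2=14 $r3=65507
PC=9  or   $r3, $r3, $r0     | $r0=0 $r1=0 $r2=14 $r3=65507

$r0=0 $r1=0 $r2=14 $r3=65507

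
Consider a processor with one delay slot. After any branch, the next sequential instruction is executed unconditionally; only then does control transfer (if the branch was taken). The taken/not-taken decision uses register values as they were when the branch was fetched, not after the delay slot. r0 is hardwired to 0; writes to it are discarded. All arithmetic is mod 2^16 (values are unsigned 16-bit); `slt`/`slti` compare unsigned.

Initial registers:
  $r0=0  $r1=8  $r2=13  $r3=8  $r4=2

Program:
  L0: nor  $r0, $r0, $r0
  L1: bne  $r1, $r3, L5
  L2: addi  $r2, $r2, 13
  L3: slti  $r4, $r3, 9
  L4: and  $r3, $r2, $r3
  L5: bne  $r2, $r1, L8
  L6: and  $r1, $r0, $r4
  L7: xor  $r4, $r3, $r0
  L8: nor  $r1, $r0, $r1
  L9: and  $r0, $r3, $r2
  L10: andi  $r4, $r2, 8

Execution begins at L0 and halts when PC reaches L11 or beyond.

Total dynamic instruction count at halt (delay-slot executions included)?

  step pc=0: nor  $r0, $r0, $r0  regs=(0,8,13,8,2)
  step pc=1: bne  $r1, $r3, L5  cond=F  regs=(0,8,13,8,2)
  step pc=2: addi  $r2, $r2, 13  regs=(0,8,26,8,2)
  step pc=3: slti  $r4, $r3, 9  regs=(0,8,26,8,1)
  step pc=4: and  $r3, $r2, $r3  regs=(0,8,26,8,1)
  step pc=5: bne  $r2, $r1, L8  cond=T  regs=(0,8,26,8,1)
  step pc=6: and  $r1, $r0, $r4  regs=(0,0,26,8,1)
  step pc=8: nor  $r1, $r0, $r1  regs=(0,65535,26,8,1)
  step pc=9: and  $r0, $r3, $r2  regs=(0,65535,26,8,1)
  step pc=10: andi  $r4, $r2, 8  regs=(0,65535,26,8,8)

10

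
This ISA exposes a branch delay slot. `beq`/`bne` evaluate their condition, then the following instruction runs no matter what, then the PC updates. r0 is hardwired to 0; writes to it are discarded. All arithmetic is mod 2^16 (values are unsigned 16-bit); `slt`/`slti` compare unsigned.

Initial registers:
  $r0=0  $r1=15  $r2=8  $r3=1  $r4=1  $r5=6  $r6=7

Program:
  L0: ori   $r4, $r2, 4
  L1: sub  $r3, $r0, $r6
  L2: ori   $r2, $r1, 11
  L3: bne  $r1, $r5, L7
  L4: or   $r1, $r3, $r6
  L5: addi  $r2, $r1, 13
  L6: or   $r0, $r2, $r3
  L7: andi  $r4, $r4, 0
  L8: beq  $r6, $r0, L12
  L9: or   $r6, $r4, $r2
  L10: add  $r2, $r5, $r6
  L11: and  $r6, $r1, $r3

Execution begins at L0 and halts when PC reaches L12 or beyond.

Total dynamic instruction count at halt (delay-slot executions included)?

PC=0  ori   $r4, $r2, 4      | $r0=0 $r1=15 $r2=8 $r3=1 $r4=12 $r5=6 $r6=7
PC=1  sub  $r3, $r0, $r6     | $r0=0 $r1=15 $r2=8 $r3=65529 $r4=12 $r5=6 $r6=7
PC=2  ori   $r2, $r1, 11     | $r0=0 $r1=15 $r2=15 $r3=65529 $r4=12 $r5=6 $r6=7
PC=3  bne  $r1, $r5, L7      | $r0=0 $r1=15 $r2=15 $r3=65529 $r4=12 $r5=6 $r6=7  [TAKEN]
PC=4  or   $r1, $r3, $r6     | $r0=0 $r1=65535 $r2=15 $r3=65529 $r4=12 $r5=6 $r6=7
PC=7  andi  $r4, $r4, 0      | $r0=0 $r1=65535 $r2=15 $r3=65529 $r4=0 $r5=6 $r6=7
PC=8  beq  $r6, $r0, L12     | $r0=0 $r1=65535 $r2=15 $r3=65529 $r4=0 $r5=6 $r6=7  [not taken]
PC=9  or   $r6, $r4, $r2     | $r0=0 $r1=65535 $r2=15 $r3=65529 $r4=0 $r5=6 $r6=15
PC=10 add  $r2, $r5, $r6     | $r0=0 $r1=65535 $r2=21 $r3=65529 $r4=0 $r5=6 $r6=15
PC=11 and  $r6, $r1, $r3     | $r0=0 $r1=65535 $r2=21 $r3=65529 $r4=0 $r5=6 $r6=65529

10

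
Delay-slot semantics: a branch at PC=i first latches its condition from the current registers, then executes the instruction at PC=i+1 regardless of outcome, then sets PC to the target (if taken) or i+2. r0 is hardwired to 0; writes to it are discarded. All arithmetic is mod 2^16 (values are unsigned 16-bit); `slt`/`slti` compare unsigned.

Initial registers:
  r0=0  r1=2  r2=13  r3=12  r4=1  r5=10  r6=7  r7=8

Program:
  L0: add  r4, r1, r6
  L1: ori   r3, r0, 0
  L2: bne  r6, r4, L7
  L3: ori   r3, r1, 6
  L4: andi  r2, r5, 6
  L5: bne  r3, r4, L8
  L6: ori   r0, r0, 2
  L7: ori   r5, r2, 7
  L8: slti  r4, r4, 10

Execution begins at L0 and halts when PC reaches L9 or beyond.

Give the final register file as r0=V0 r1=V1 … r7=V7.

r0=0 r1=2 r2=13 r3=6 r4=1 r5=15 r6=7 r7=8

[0] add  r4, r1, r6  →  {r0:0, r1:2, r2:13, r3:12, r4:9, r5:10, r6:7, r7:8}
[1] ori   r3, r0, 0  →  {r0:0, r1:2, r2:13, r3:0, r4:9, r5:10, r6:7, r7:8}
[2] bne  r6, r4, L7  →  {r0:0, r1:2, r2:13, r3:0, r4:9, r5:10, r6:7, r7:8}  ⟨branch taken⟩
[3] ori   r3, r1, 6  →  {r0:0, r1:2, r2:13, r3:6, r4:9, r5:10, r6:7, r7:8}
[7] ori   r5, r2, 7  →  {r0:0, r1:2, r2:13, r3:6, r4:9, r5:15, r6:7, r7:8}
[8] slti  r4, r4, 10  →  {r0:0, r1:2, r2:13, r3:6, r4:1, r5:15, r6:7, r7:8}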